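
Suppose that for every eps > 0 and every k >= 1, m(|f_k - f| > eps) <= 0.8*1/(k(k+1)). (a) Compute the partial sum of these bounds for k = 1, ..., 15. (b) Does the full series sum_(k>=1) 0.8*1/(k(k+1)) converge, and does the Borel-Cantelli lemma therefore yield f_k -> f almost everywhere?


Step 1: List the terms 0.8*1/(k(k+1)) for k = 1 to 15:
  k=1: 0.4
  k=2: 0.133333
  k=3: 0.066667
  k=4: 0.04
  k=5: 0.026667
  k=6: 0.019048
  k=7: 0.014286
  k=8: 0.011111
  k=9: 0.008889
  k=10: 0.007273
  k=11: 0.006061
  k=12: 0.005128
  k=13: 0.004396
  k=14: 0.00381
  k=15: 0.003333
Step 2: Partial sum = 0.4 + 0.133333 + 0.066667 + 0.04 + 0.026667 + 0.019048 + 0.014286 + 0.011111 + 0.008889 + 0.007273 + 0.006061 + 0.005128 + 0.004396 + 0.00381 + 0.003333
     = 0.75
Step 3: The full series sum_(k>=1) 0.8*1/(k(k+1)) converges (telescoping series sum 1/(k(k+1)) = 1; a constant multiple of a convergent series converges).
Step 4: Fix eps > 0. Since sum_k m(|f_k - f| > eps) < infinity, the Borel-Cantelli lemma gives
        m(limsup_k {|f_k - f| > eps}) = 0, i.e. for a.e. x, |f_k(x) - f(x)| <= eps for all large k.
        Applying this with eps = 1/j for j = 1, 2, ... and intersecting the countably many full-measure sets,
        for a.e. x we get limsup_k |f_k(x) - f(x)| <= 1/j for every j, hence f_k -> f almost everywhere.
Conclusion: series converges; Borel-Cantelli yields f_k -> f a.e.


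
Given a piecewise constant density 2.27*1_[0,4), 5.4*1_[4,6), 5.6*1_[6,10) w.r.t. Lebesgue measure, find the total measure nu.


Integrate each piece of the Radon-Nikodym derivative:
Step 1: integral_0^4 2.27 dx = 2.27*(4-0) = 2.27*4 = 9.08
Step 2: integral_4^6 5.4 dx = 5.4*(6-4) = 5.4*2 = 10.8
Step 3: integral_6^10 5.6 dx = 5.6*(10-6) = 5.6*4 = 22.4
Total: 9.08 + 10.8 + 22.4 = 42.28


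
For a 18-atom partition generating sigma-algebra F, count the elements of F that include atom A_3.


Each element of F is a union of some subset S of the 18 atoms.
The element contains A_3 iff A_3 is in S.
So we count subsets S of {A_1,...,A_18} with A_3 in S: choose freely among the other 17 atoms.
Count = 2^(18-1) = 2^17 = 131072.


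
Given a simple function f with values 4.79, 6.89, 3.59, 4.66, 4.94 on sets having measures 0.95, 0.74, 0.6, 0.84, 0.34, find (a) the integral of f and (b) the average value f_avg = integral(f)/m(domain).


Step 1: Integral = sum(value_i * measure_i)
= 4.79*0.95 + 6.89*0.74 + 3.59*0.6 + 4.66*0.84 + 4.94*0.34
= 4.5505 + 5.0986 + 2.154 + 3.9144 + 1.6796
= 17.3971
Step 2: Total measure of domain = 0.95 + 0.74 + 0.6 + 0.84 + 0.34 = 3.47
Step 3: Average value = 17.3971 / 3.47 = 5.013573


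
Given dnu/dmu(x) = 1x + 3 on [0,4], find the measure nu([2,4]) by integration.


nu(A) = integral_A (dnu/dmu) dmu = integral_2^4 (1x + 3) dx
Step 1: Antiderivative F(x) = (1/2)x^2 + 3x
Step 2: F(4) = (1/2)*4^2 + 3*4 = 8 + 12 = 20
Step 3: F(2) = (1/2)*2^2 + 3*2 = 2 + 6 = 8
Step 4: nu([2,4]) = F(4) - F(2) = 20 - 8 = 12


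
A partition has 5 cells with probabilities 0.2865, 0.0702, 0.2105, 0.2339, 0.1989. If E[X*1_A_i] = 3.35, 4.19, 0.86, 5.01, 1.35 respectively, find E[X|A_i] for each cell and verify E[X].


For each cell A_i: E[X|A_i] = E[X*1_A_i] / P(A_i)
Step 1: E[X|A_1] = 3.35 / 0.2865 = 11.692845
Step 2: E[X|A_2] = 4.19 / 0.0702 = 59.68661
Step 3: E[X|A_3] = 0.86 / 0.2105 = 4.085511
Step 4: E[X|A_4] = 5.01 / 0.2339 = 21.41941
Step 5: E[X|A_5] = 1.35 / 0.1989 = 6.78733
Verification: E[X] = sum E[X*1_A_i] = 3.35 + 4.19 + 0.86 + 5.01 + 1.35 = 14.76


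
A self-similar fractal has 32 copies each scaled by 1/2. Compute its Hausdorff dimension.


For a self-similar set with N copies scaled by 1/r:
dim_H = log(N)/log(r) = log(32)/log(2)
= 3.465736/0.693147
= 5


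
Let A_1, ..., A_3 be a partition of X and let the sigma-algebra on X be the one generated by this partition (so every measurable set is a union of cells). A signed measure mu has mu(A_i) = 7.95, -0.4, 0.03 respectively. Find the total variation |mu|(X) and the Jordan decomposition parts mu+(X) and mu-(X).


Step 1: Every measurable set is a union of atoms (the cells / points), so a Hahn decomposition is
  obtained by grouping atoms by sign: P = union of atoms with mu > 0, N = union of the remaining atoms.
  Atoms in P (indices): 1, 3;  atoms in N (indices): 2
  Positive values: 7.95, 0.03
  Negative values: -0.4
Step 2: mu+(X) = mu(P) = sum of positive atom values = 7.98
Step 3: mu-(X) = -mu(N) = sum of |negative atom values| = 0.4
Step 4: |mu|(X) = mu+(X) + mu-(X) = 7.98 + 0.4 = 8.38


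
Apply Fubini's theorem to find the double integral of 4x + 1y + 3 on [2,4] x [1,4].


By Fubini, integrate in x first, then y.
Step 1: Fix y, integrate over x in [2,4]:
  integral(4x + 1y + 3, x=2..4)
  = 4*(4^2 - 2^2)/2 + (1y + 3)*(4 - 2)
  = 24 + (1y + 3)*2
  = 24 + 2y + 6
  = 30 + 2y
Step 2: Integrate over y in [1,4]:
  integral(30 + 2y, y=1..4)
  = 30*3 + 2*(4^2 - 1^2)/2
  = 90 + 15
  = 105


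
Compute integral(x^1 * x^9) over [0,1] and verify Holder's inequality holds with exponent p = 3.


Step 1: Exact integral of f*g = integral(x^10, 0, 1) = 1/11
     = 0.090909
Step 2: Holder bound with p=3, q=1.5:
  ||f||_p = (integral x^3 dx)^(1/3) = (1/4)^(1/3) = 0.629961
  ||g||_q = (integral x^13.5 dx)^(1/1.5) = (1/14.5)^(1/1.5) = 0.168172
Step 3: Holder bound = ||f||_p * ||g||_q = 0.629961 * 0.168172 = 0.105942
Verification: 0.090909 <= 0.105942 (Holder holds)


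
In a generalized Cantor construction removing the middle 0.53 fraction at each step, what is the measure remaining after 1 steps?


Step 1: At each step, fraction remaining = 1 - 0.53 = 0.47
Step 2: After 1 steps, measure = (0.47)^1
Step 3: Computing the power step by step:
  After step 1: 0.47
Result = 0.47


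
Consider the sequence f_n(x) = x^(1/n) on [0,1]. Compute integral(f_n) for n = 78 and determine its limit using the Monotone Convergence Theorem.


At n = 78: f_78(x) = x^(1/78).
Step 1: integral(x^(1/78), 0, 1) = [x^(1/78+1) / (1/78+1)] from 0 to 1
     = 1 / (1/78 + 1) = 1 / ((78+1)/78) = 78/(78+1)
     = 78/79 = 0.987342
Step 2: As n -> infinity, f_n(x) = x^(1/n) -> 1 for x in (0,1], and f_n is increasing in n.
By MCT, lim_n integral(f_n) = integral(lim_n f_n) = integral(1, 0, 1) = 1.
Step 3: Verify convergence: 78/79 = 0.987342 -> 1


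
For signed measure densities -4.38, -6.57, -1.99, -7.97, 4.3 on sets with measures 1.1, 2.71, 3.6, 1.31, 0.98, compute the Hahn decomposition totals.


Step 1: Compute signed measure on each set:
  Set 1: -4.38 * 1.1 = -4.818
  Set 2: -6.57 * 2.71 = -17.8047
  Set 3: -1.99 * 3.6 = -7.164
  Set 4: -7.97 * 1.31 = -10.4407
  Set 5: 4.3 * 0.98 = 4.214
Step 2: Total signed measure = (-4.818) + (-17.8047) + (-7.164) + (-10.4407) + (4.214)
     = -36.0134
Step 3: Positive part mu+(X) = sum of positive contributions = 4.214
Step 4: Negative part mu-(X) = |sum of negative contributions| = 40.2274


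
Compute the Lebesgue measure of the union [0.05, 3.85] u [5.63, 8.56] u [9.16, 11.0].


For pairwise disjoint intervals, m(union) = sum of lengths.
= (3.85 - 0.05) + (8.56 - 5.63) + (11.0 - 9.16)
= 3.8 + 2.93 + 1.84
= 8.57


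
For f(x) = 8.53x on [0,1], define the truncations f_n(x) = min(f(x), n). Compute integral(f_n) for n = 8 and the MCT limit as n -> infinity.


f(x) = 8.53x on [0,1]; f_n(x) = min(8.53x, n). At n = 8:
Step 1: f(x) reaches 8 at x = 8/8.53 = 0.937866
Step 2: integral(f_8) = integral(8.53x, 0, 0.937866) + integral(8, 0.937866, 1)
       = 8.53*0.937866^2/2 + 8*(1 - 0.937866)
       = 3.751465 + 0.497069
       = 4.248535
Step 3: As n -> infinity, f_n increases to f, so by MCT integral(f_n) -> integral(f) = 8.53/2 = 4.265.
Convergence: integral(f_8) = 4.248535 -> 4.265 as n -> infinity


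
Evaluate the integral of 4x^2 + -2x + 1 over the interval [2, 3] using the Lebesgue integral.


The Lebesgue integral of a Riemann-integrable function agrees with the Riemann integral.
Antiderivative F(x) = (4/3)x^3 + (-2/2)x^2 + 1x
F(3) = (4/3)*3^3 + (-2/2)*3^2 + 1*3
     = (4/3)*27 + (-2/2)*9 + 1*3
     = 36 + -9 + 3
     = 30
F(2) = 8.666667
Integral = F(3) - F(2) = 30 - 8.666667 = 21.333333


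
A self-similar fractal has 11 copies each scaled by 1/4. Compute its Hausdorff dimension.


For a self-similar set with N copies scaled by 1/r:
dim_H = log(N)/log(r) = log(11)/log(4)
= 2.397895/1.386294
= 1.729716


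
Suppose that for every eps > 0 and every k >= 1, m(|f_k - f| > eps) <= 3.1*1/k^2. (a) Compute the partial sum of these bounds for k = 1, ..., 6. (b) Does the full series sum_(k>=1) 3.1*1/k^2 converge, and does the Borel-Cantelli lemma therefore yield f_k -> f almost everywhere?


Step 1: List the terms 3.1*1/k^2 for k = 1 to 6:
  k=1: 3.1
  k=2: 0.775
  k=3: 0.344444
  k=4: 0.19375
  k=5: 0.124
  k=6: 0.086111
Step 2: Partial sum = 3.1 + 0.775 + 0.344444 + 0.19375 + 0.124 + 0.086111
     = 4.623306
Step 3: The full series sum_(k>=1) 3.1*1/k^2 converges (p-series with p = 2 > 1; a constant multiple of a convergent series converges).
Step 4: Fix eps > 0. Since sum_k m(|f_k - f| > eps) < infinity, the Borel-Cantelli lemma gives
        m(limsup_k {|f_k - f| > eps}) = 0, i.e. for a.e. x, |f_k(x) - f(x)| <= eps for all large k.
        Applying this with eps = 1/j for j = 1, 2, ... and intersecting the countably many full-measure sets,
        for a.e. x we get limsup_k |f_k(x) - f(x)| <= 1/j for every j, hence f_k -> f almost everywhere.
Conclusion: series converges; Borel-Cantelli yields f_k -> f a.e.


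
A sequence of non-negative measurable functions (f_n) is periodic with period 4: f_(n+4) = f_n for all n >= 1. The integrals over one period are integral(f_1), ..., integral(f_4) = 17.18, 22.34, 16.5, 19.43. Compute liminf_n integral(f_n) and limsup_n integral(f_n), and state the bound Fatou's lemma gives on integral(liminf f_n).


The sequence (integral(f_n)) is periodic with period 4, repeating the values 17.18, 22.34, 16.5, 19.43 indefinitely.
Step 1: For a periodic sequence, every tail (a_m, a_(m+1), ...) contains all 4 period values infinitely often.
Step 2: Hence inf of every tail = min of the period values = min(17.18, 22.34, 16.5, 19.43) = 16.5.
        liminf_n integral(f_n) = sup over m of (inf of tail from m) = 16.5.
Step 3: Similarly sup of every tail = max of the period values = 22.34.
        limsup_n integral(f_n) = 22.34.
Step 4: Fatou's lemma: integral(liminf_n f_n) <= liminf_n integral(f_n) = 16.5.
        So the integral of the pointwise liminf is at most 16.5.


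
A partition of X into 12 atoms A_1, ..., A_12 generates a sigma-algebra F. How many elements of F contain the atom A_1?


Each element of F is a union of some subset S of the 12 atoms.
The element contains A_1 iff A_1 is in S.
So we count subsets S of {A_1,...,A_12} with A_1 in S: choose freely among the other 11 atoms.
Count = 2^(12-1) = 2^11 = 2048.


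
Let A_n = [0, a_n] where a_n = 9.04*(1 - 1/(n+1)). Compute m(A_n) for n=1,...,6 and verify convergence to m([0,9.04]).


By continuity of measure from below: if A_n increases to A, then m(A_n) -> m(A).
Here A = [0, 9.04], so m(A) = 9.04
Step 1: a_1 = 9.04*(1 - 1/2) = 4.52, m(A_1) = 4.52
Step 2: a_2 = 9.04*(1 - 1/3) = 6.0267, m(A_2) = 6.0267
Step 3: a_3 = 9.04*(1 - 1/4) = 6.78, m(A_3) = 6.78
Step 4: a_4 = 9.04*(1 - 1/5) = 7.232, m(A_4) = 7.232
Step 5: a_5 = 9.04*(1 - 1/6) = 7.5333, m(A_5) = 7.5333
Step 6: a_6 = 9.04*(1 - 1/7) = 7.7486, m(A_6) = 7.7486
Limit: m(A_n) -> m([0,9.04]) = 9.04


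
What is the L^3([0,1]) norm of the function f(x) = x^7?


Step 1: ||f||_3 = (integral_0^1 |x^7|^3 dx)^(1/3)
     = (integral_0^1 x^21 dx)^(1/3)
Step 2: integral_0^1 x^21 dx = [x^22/(22)] from 0 to 1 = 1^22/22
     = 1/22 = 0.045455
Step 3: ||f||_3 = (0.045455)^(1/3) = 0.356883


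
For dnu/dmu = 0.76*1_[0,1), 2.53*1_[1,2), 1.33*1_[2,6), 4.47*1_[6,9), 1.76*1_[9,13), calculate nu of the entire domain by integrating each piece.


Integrate each piece of the Radon-Nikodym derivative:
Step 1: integral_0^1 0.76 dx = 0.76*(1-0) = 0.76*1 = 0.76
Step 2: integral_1^2 2.53 dx = 2.53*(2-1) = 2.53*1 = 2.53
Step 3: integral_2^6 1.33 dx = 1.33*(6-2) = 1.33*4 = 5.32
Step 4: integral_6^9 4.47 dx = 4.47*(9-6) = 4.47*3 = 13.41
Step 5: integral_9^13 1.76 dx = 1.76*(13-9) = 1.76*4 = 7.04
Total: 0.76 + 2.53 + 5.32 + 13.41 + 7.04 = 29.06


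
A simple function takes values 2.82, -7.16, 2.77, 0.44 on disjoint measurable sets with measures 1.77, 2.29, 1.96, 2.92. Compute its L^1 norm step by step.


Step 1: Compute |f_i|^1 for each value:
  |2.82|^1 = 2.82
  |-7.16|^1 = 7.16
  |2.77|^1 = 2.77
  |0.44|^1 = 0.44
Step 2: Multiply by measures and sum:
  2.82 * 1.77 = 4.9914
  7.16 * 2.29 = 16.3964
  2.77 * 1.96 = 5.4292
  0.44 * 2.92 = 1.2848
Sum = 4.9914 + 16.3964 + 5.4292 + 1.2848 = 28.1018
Step 3: Take the p-th root:
||f||_1 = (28.1018)^(1/1) = 28.1018


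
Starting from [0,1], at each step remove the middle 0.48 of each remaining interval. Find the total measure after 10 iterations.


Step 1: At each step, fraction remaining = 1 - 0.48 = 0.52
Step 2: After 10 steps, measure = (0.52)^10
Result = 0.001446


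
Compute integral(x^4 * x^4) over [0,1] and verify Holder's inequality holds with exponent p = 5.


Step 1: Exact integral of f*g = integral(x^8, 0, 1) = 1/9
     = 0.111111
Step 2: Holder bound with p=5, q=1.25:
  ||f||_p = (integral x^20 dx)^(1/5) = (1/21)^(1/5) = 0.543946
  ||g||_q = (integral x^5 dx)^(1/1.25) = (1/6)^(1/1.25) = 0.238495
Step 3: Holder bound = ||f||_p * ||g||_q = 0.543946 * 0.238495 = 0.129728
Verification: 0.111111 <= 0.129728 (Holder holds)


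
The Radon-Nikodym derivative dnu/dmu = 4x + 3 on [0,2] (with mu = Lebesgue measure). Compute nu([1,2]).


nu(A) = integral_A (dnu/dmu) dmu = integral_1^2 (4x + 3) dx
Step 1: Antiderivative F(x) = (4/2)x^2 + 3x
Step 2: F(2) = (4/2)*2^2 + 3*2 = 8 + 6 = 14
Step 3: F(1) = (4/2)*1^2 + 3*1 = 2 + 3 = 5
Step 4: nu([1,2]) = F(2) - F(1) = 14 - 5 = 9


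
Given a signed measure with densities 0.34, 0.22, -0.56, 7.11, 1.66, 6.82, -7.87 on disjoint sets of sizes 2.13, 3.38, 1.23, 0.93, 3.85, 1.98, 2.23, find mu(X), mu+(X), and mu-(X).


Step 1: Compute signed measure on each set:
  Set 1: 0.34 * 2.13 = 0.7242
  Set 2: 0.22 * 3.38 = 0.7436
  Set 3: -0.56 * 1.23 = -0.6888
  Set 4: 7.11 * 0.93 = 6.6123
  Set 5: 1.66 * 3.85 = 6.391
  Set 6: 6.82 * 1.98 = 13.5036
  Set 7: -7.87 * 2.23 = -17.5501
Step 2: Total signed measure = (0.7242) + (0.7436) + (-0.6888) + (6.6123) + (6.391) + (13.5036) + (-17.5501)
     = 9.7358
Step 3: Positive part mu+(X) = sum of positive contributions = 27.9747
Step 4: Negative part mu-(X) = |sum of negative contributions| = 18.2389


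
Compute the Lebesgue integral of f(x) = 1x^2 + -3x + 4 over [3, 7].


The Lebesgue integral of a Riemann-integrable function agrees with the Riemann integral.
Antiderivative F(x) = (1/3)x^3 + (-3/2)x^2 + 4x
F(7) = (1/3)*7^3 + (-3/2)*7^2 + 4*7
     = (1/3)*343 + (-3/2)*49 + 4*7
     = 114.333333 + -73.5 + 28
     = 68.833333
F(3) = 7.5
Integral = F(7) - F(3) = 68.833333 - 7.5 = 61.333333


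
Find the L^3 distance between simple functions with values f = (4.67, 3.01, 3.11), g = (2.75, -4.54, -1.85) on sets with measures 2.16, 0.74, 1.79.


Step 1: Compute differences f_i - g_i:
  4.67 - 2.75 = 1.92
  3.01 - -4.54 = 7.55
  3.11 - -1.85 = 4.96
Step 2: Compute |diff|^3 * measure for each set:
  |1.92|^3 * 2.16 = 7.077888 * 2.16 = 15.288238
  |7.55|^3 * 0.74 = 430.368875 * 0.74 = 318.472967
  |4.96|^3 * 1.79 = 122.023936 * 1.79 = 218.422845
Step 3: Sum = 552.184051
Step 4: ||f-g||_3 = (552.184051)^(1/3) = 8.204043


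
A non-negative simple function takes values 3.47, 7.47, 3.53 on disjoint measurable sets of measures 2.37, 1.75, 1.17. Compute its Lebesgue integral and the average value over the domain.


Step 1: Integral = sum(value_i * measure_i)
= 3.47*2.37 + 7.47*1.75 + 3.53*1.17
= 8.2239 + 13.0725 + 4.1301
= 25.4265
Step 2: Total measure of domain = 2.37 + 1.75 + 1.17 = 5.29
Step 3: Average value = 25.4265 / 5.29 = 4.806522


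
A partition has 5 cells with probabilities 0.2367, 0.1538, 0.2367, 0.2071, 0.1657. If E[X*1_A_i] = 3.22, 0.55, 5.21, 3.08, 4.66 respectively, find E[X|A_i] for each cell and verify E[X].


For each cell A_i: E[X|A_i] = E[X*1_A_i] / P(A_i)
Step 1: E[X|A_1] = 3.22 / 0.2367 = 13.603718
Step 2: E[X|A_2] = 0.55 / 0.1538 = 3.576073
Step 3: E[X|A_3] = 5.21 / 0.2367 = 22.010984
Step 4: E[X|A_4] = 3.08 / 0.2071 = 14.872042
Step 5: E[X|A_5] = 4.66 / 0.1657 = 28.123114
Verification: E[X] = sum E[X*1_A_i] = 3.22 + 0.55 + 5.21 + 3.08 + 4.66 = 16.72


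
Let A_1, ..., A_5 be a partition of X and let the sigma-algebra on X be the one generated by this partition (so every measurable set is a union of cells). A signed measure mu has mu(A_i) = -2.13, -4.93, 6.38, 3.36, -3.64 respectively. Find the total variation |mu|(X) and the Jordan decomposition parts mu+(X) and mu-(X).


Step 1: Every measurable set is a union of atoms (the cells / points), so a Hahn decomposition is
  obtained by grouping atoms by sign: P = union of atoms with mu > 0, N = union of the remaining atoms.
  Atoms in P (indices): 3, 4;  atoms in N (indices): 1, 2, 5
  Positive values: 6.38, 3.36
  Negative values: -2.13, -4.93, -3.64
Step 2: mu+(X) = mu(P) = sum of positive atom values = 9.74
Step 3: mu-(X) = -mu(N) = sum of |negative atom values| = 10.7
Step 4: |mu|(X) = mu+(X) + mu-(X) = 9.74 + 10.7 = 20.44


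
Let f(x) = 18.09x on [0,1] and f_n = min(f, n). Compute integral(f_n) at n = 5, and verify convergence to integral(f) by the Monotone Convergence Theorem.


f(x) = 18.09x on [0,1]; f_n(x) = min(18.09x, n). At n = 5:
Step 1: f(x) reaches 5 at x = 5/18.09 = 0.276396
Step 2: integral(f_5) = integral(18.09x, 0, 0.276396) + integral(5, 0.276396, 1)
       = 18.09*0.276396^2/2 + 5*(1 - 0.276396)
       = 0.690989 + 3.618021
       = 4.309011
Step 3: As n -> infinity, f_n increases to f, so by MCT integral(f_n) -> integral(f) = 18.09/2 = 9.045.
Convergence: integral(f_5) = 4.309011 -> 9.045 as n -> infinity


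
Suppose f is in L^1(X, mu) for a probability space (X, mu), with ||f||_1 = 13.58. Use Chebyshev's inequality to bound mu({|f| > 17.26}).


Chebyshev/Markov inequality: mu(|f| > eps) <= (||f||_p / eps)^p
Step 1: ||f||_1 / eps = 13.58 / 17.26 = 0.78679
Step 2: Raise to power p = 1:
  (0.78679)^1 = 0.78679
Step 3: Therefore mu(|f| > 17.26) <= 0.78679


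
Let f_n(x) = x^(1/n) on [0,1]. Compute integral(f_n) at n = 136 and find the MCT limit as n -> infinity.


At n = 136: f_136(x) = x^(1/136).
Step 1: integral(x^(1/136), 0, 1) = [x^(1/136+1) / (1/136+1)] from 0 to 1
     = 1 / (1/136 + 1) = 1 / ((136+1)/136) = 136/(136+1)
     = 136/137 = 0.992701
Step 2: As n -> infinity, f_n(x) = x^(1/n) -> 1 for x in (0,1], and f_n is increasing in n.
By MCT, lim_n integral(f_n) = integral(lim_n f_n) = integral(1, 0, 1) = 1.
Step 3: Verify convergence: 136/137 = 0.992701 -> 1


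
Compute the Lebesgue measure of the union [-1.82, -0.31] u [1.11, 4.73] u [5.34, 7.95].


For pairwise disjoint intervals, m(union) = sum of lengths.
= (-0.31 - -1.82) + (4.73 - 1.11) + (7.95 - 5.34)
= 1.51 + 3.62 + 2.61
= 7.74


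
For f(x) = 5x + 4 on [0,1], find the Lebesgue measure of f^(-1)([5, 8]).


f^(-1)([5, 8]) = {x : 5 <= 5x + 4 <= 8}
Solving: (5 - 4)/5 <= x <= (8 - 4)/5
= [0.2, 0.8]
Intersecting with [0,1]: [0.2, 0.8]
Measure = 0.8 - 0.2 = 0.6


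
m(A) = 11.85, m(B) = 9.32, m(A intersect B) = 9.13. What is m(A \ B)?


m(A \ B) = m(A) - m(A n B)
= 11.85 - 9.13
= 2.72


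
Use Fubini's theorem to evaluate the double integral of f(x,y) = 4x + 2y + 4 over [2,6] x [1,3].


By Fubini, integrate in x first, then y.
Step 1: Fix y, integrate over x in [2,6]:
  integral(4x + 2y + 4, x=2..6)
  = 4*(6^2 - 2^2)/2 + (2y + 4)*(6 - 2)
  = 64 + (2y + 4)*4
  = 64 + 8y + 16
  = 80 + 8y
Step 2: Integrate over y in [1,3]:
  integral(80 + 8y, y=1..3)
  = 80*2 + 8*(3^2 - 1^2)/2
  = 160 + 32
  = 192


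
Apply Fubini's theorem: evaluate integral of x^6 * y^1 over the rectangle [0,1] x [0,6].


By Fubini's theorem, the double integral factors as a product of single integrals:
Step 1: integral_0^1 x^6 dx = [x^7/7] from 0 to 1
     = 1^7/7 = 0.142857
Step 2: integral_0^6 y^1 dy = [y^2/2] from 0 to 6
     = 6^2/2 = 18
Step 3: Double integral = 0.142857 * 18 = 2.571429


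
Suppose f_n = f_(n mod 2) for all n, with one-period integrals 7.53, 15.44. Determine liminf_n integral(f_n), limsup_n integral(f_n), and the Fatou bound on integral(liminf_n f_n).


The sequence (integral(f_n)) is periodic with period 2, repeating the values 7.53, 15.44 indefinitely.
Step 1: For a periodic sequence, every tail (a_m, a_(m+1), ...) contains all 2 period values infinitely often.
Step 2: Hence inf of every tail = min of the period values = min(7.53, 15.44) = 7.53.
        liminf_n integral(f_n) = sup over m of (inf of tail from m) = 7.53.
Step 3: Similarly sup of every tail = max of the period values = 15.44.
        limsup_n integral(f_n) = 15.44.
Step 4: Fatou's lemma: integral(liminf_n f_n) <= liminf_n integral(f_n) = 7.53.
        So the integral of the pointwise liminf is at most 7.53.


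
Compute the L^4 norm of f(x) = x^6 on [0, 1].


Step 1: ||f||_4 = (integral_0^1 |x^6|^4 dx)^(1/4)
     = (integral_0^1 x^24 dx)^(1/4)
Step 2: integral_0^1 x^24 dx = [x^25/(25)] from 0 to 1 = 1^25/25
     = 1/25 = 0.04
Step 3: ||f||_4 = (0.04)^(1/4) = 0.447214


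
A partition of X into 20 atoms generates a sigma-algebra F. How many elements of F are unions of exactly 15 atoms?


Each element of F is a union of some subset of the 20 atoms.
Elements that are unions of exactly 15 atoms correspond to 15-element subsets of the 20 atoms.
Count = C(20, 15) = 20! / (15! * 5!) = 15504.


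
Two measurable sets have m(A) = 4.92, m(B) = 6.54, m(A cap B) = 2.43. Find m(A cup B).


By inclusion-exclusion: m(A u B) = m(A) + m(B) - m(A n B)
= 4.92 + 6.54 - 2.43
= 9.03


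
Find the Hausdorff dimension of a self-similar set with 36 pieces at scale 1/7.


For a self-similar set with N copies scaled by 1/r:
dim_H = log(N)/log(r) = log(36)/log(7)
= 3.583519/1.94591
= 1.841564


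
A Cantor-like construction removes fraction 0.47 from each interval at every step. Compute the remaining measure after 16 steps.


Step 1: At each step, fraction remaining = 1 - 0.47 = 0.53
Step 2: After 16 steps, measure = (0.53)^16
Result = 3.876269e-05


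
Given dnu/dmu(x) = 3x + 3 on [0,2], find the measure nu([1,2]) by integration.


nu(A) = integral_A (dnu/dmu) dmu = integral_1^2 (3x + 3) dx
Step 1: Antiderivative F(x) = (3/2)x^2 + 3x
Step 2: F(2) = (3/2)*2^2 + 3*2 = 6 + 6 = 12
Step 3: F(1) = (3/2)*1^2 + 3*1 = 1.5 + 3 = 4.5
Step 4: nu([1,2]) = F(2) - F(1) = 12 - 4.5 = 7.5


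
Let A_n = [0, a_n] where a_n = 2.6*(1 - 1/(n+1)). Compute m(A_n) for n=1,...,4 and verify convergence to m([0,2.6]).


By continuity of measure from below: if A_n increases to A, then m(A_n) -> m(A).
Here A = [0, 2.6], so m(A) = 2.6
Step 1: a_1 = 2.6*(1 - 1/2) = 1.3, m(A_1) = 1.3
Step 2: a_2 = 2.6*(1 - 1/3) = 1.7333, m(A_2) = 1.7333
Step 3: a_3 = 2.6*(1 - 1/4) = 1.95, m(A_3) = 1.95
Step 4: a_4 = 2.6*(1 - 1/5) = 2.08, m(A_4) = 2.08
Limit: m(A_n) -> m([0,2.6]) = 2.6


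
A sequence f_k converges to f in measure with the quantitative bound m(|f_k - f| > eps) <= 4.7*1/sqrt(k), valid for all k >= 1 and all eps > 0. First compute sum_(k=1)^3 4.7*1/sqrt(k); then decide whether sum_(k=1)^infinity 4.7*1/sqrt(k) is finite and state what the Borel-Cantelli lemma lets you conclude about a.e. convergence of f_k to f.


Step 1: List the terms 4.7*1/sqrt(k) for k = 1 to 3:
  k=1: 4.7
  k=2: 3.323402
  k=3: 2.713546
Step 2: Partial sum = 4.7 + 3.323402 + 2.713546
     = 10.736948
Step 3: The full series sum_(k>=1) 4.7*1/sqrt(k) diverges (p-series with p = 1/2 <= 1; a nonzero constant multiple of a divergent series diverges).
Step 4: The (first) Borel-Cantelli lemma requires a summable sequence of measures, so it does not apply here;
        from this bound alone no conclusion about a.e. convergence can be drawn (convergence in measure still
        gives an a.e.-convergent subsequence, but not a.e. convergence of the whole sequence).
Conclusion: series diverges; Borel-Cantelli is inconclusive about a.e. convergence of f_k.


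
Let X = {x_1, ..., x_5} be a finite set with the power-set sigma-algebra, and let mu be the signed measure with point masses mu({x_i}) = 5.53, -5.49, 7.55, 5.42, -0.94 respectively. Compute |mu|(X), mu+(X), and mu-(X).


Step 1: Every measurable set is a union of atoms (the cells / points), so a Hahn decomposition is
  obtained by grouping atoms by sign: P = union of atoms with mu > 0, N = union of the remaining atoms.
  Atoms in P (indices): 1, 3, 4;  atoms in N (indices): 2, 5
  Positive values: 5.53, 7.55, 5.42
  Negative values: -5.49, -0.94
Step 2: mu+(X) = mu(P) = sum of positive atom values = 18.5
Step 3: mu-(X) = -mu(N) = sum of |negative atom values| = 6.43
Step 4: |mu|(X) = mu+(X) + mu-(X) = 18.5 + 6.43 = 24.93


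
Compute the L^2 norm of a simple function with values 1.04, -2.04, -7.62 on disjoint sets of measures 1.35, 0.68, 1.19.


Step 1: Compute |f_i|^2 for each value:
  |1.04|^2 = 1.0816
  |-2.04|^2 = 4.1616
  |-7.62|^2 = 58.0644
Step 2: Multiply by measures and sum:
  1.0816 * 1.35 = 1.46016
  4.1616 * 0.68 = 2.829888
  58.0644 * 1.19 = 69.096636
Sum = 1.46016 + 2.829888 + 69.096636 = 73.386684
Step 3: Take the p-th root:
||f||_2 = (73.386684)^(1/2) = 8.566603


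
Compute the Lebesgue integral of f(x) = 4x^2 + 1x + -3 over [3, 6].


The Lebesgue integral of a Riemann-integrable function agrees with the Riemann integral.
Antiderivative F(x) = (4/3)x^3 + (1/2)x^2 + -3x
F(6) = (4/3)*6^3 + (1/2)*6^2 + -3*6
     = (4/3)*216 + (1/2)*36 + -3*6
     = 288 + 18 + -18
     = 288
F(3) = 31.5
Integral = F(6) - F(3) = 288 - 31.5 = 256.5


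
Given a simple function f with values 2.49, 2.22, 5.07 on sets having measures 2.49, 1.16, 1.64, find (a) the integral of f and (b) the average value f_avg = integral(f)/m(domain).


Step 1: Integral = sum(value_i * measure_i)
= 2.49*2.49 + 2.22*1.16 + 5.07*1.64
= 6.2001 + 2.5752 + 8.3148
= 17.0901
Step 2: Total measure of domain = 2.49 + 1.16 + 1.64 = 5.29
Step 3: Average value = 17.0901 / 5.29 = 3.230643


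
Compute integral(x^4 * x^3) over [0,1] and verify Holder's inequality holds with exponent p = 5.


Step 1: Exact integral of f*g = integral(x^7, 0, 1) = 1/8
     = 0.125
Step 2: Holder bound with p=5, q=1.25:
  ||f||_p = (integral x^20 dx)^(1/5) = (1/21)^(1/5) = 0.543946
  ||g||_q = (integral x^3.75 dx)^(1/1.25) = (1/4.75)^(1/1.25) = 0.287505
Step 3: Holder bound = ||f||_p * ||g||_q = 0.543946 * 0.287505 = 0.156387
Verification: 0.125 <= 0.156387 (Holder holds)


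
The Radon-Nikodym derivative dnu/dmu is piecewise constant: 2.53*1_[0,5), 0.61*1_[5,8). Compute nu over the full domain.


Integrate each piece of the Radon-Nikodym derivative:
Step 1: integral_0^5 2.53 dx = 2.53*(5-0) = 2.53*5 = 12.65
Step 2: integral_5^8 0.61 dx = 0.61*(8-5) = 0.61*3 = 1.83
Total: 12.65 + 1.83 = 14.48


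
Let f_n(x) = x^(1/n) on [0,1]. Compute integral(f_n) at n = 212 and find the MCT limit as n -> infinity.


At n = 212: f_212(x) = x^(1/212).
Step 1: integral(x^(1/212), 0, 1) = [x^(1/212+1) / (1/212+1)] from 0 to 1
     = 1 / (1/212 + 1) = 1 / ((212+1)/212) = 212/(212+1)
     = 212/213 = 0.995305
Step 2: As n -> infinity, f_n(x) = x^(1/n) -> 1 for x in (0,1], and f_n is increasing in n.
By MCT, lim_n integral(f_n) = integral(lim_n f_n) = integral(1, 0, 1) = 1.
Step 3: Verify convergence: 212/213 = 0.995305 -> 1


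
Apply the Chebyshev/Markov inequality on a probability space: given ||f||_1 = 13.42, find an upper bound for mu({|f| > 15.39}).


Chebyshev/Markov inequality: mu(|f| > eps) <= (||f||_p / eps)^p
Step 1: ||f||_1 / eps = 13.42 / 15.39 = 0.871995
Step 2: Raise to power p = 1:
  (0.871995)^1 = 0.871995
Step 3: Therefore mu(|f| > 15.39) <= 0.871995


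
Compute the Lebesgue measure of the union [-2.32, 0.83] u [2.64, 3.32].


For pairwise disjoint intervals, m(union) = sum of lengths.
= (0.83 - -2.32) + (3.32 - 2.64)
= 3.15 + 0.68
= 3.83


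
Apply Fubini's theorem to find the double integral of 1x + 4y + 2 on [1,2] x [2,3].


By Fubini, integrate in x first, then y.
Step 1: Fix y, integrate over x in [1,2]:
  integral(1x + 4y + 2, x=1..2)
  = 1*(2^2 - 1^2)/2 + (4y + 2)*(2 - 1)
  = 1.5 + (4y + 2)*1
  = 1.5 + 4y + 2
  = 3.5 + 4y
Step 2: Integrate over y in [2,3]:
  integral(3.5 + 4y, y=2..3)
  = 3.5*1 + 4*(3^2 - 2^2)/2
  = 3.5 + 10
  = 13.5


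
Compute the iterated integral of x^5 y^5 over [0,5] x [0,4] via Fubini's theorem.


By Fubini's theorem, the double integral factors as a product of single integrals:
Step 1: integral_0^5 x^5 dx = [x^6/6] from 0 to 5
     = 5^6/6 = 2604.166667
Step 2: integral_0^4 y^5 dy = [y^6/6] from 0 to 4
     = 4^6/6 = 682.666667
Step 3: Double integral = 2604.166667 * 682.666667 = 1.777778e+06


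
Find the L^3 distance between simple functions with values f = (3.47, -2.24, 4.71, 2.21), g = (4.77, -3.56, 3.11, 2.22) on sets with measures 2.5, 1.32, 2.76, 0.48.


Step 1: Compute differences f_i - g_i:
  3.47 - 4.77 = -1.3
  -2.24 - -3.56 = 1.32
  4.71 - 3.11 = 1.6
  2.21 - 2.22 = -0.01
Step 2: Compute |diff|^3 * measure for each set:
  |-1.3|^3 * 2.5 = 2.197 * 2.5 = 5.4925
  |1.32|^3 * 1.32 = 2.299968 * 1.32 = 3.035958
  |1.6|^3 * 2.76 = 4.096 * 2.76 = 11.30496
  |-0.01|^3 * 0.48 = 1.000000e-06 * 0.48 = 4.800000e-07
Step 3: Sum = 19.833418
Step 4: ||f-g||_3 = (19.833418)^(1/3) = 2.70686


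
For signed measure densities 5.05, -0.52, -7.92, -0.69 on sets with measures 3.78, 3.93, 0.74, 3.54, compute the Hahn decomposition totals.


Step 1: Compute signed measure on each set:
  Set 1: 5.05 * 3.78 = 19.089
  Set 2: -0.52 * 3.93 = -2.0436
  Set 3: -7.92 * 0.74 = -5.8608
  Set 4: -0.69 * 3.54 = -2.4426
Step 2: Total signed measure = (19.089) + (-2.0436) + (-5.8608) + (-2.4426)
     = 8.742
Step 3: Positive part mu+(X) = sum of positive contributions = 19.089
Step 4: Negative part mu-(X) = |sum of negative contributions| = 10.347


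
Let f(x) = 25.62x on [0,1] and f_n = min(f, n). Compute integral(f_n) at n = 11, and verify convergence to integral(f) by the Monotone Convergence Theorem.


f(x) = 25.62x on [0,1]; f_n(x) = min(25.62x, n). At n = 11:
Step 1: f(x) reaches 11 at x = 11/25.62 = 0.429352
Step 2: integral(f_11) = integral(25.62x, 0, 0.429352) + integral(11, 0.429352, 1)
       = 25.62*0.429352^2/2 + 11*(1 - 0.429352)
       = 2.361436 + 6.277127
       = 8.638564
Step 3: As n -> infinity, f_n increases to f, so by MCT integral(f_n) -> integral(f) = 25.62/2 = 12.81.
Convergence: integral(f_11) = 8.638564 -> 12.81 as n -> infinity


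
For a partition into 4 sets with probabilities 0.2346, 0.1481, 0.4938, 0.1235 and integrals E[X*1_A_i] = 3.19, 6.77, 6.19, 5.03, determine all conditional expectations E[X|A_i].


For each cell A_i: E[X|A_i] = E[X*1_A_i] / P(A_i)
Step 1: E[X|A_1] = 3.19 / 0.2346 = 13.597613
Step 2: E[X|A_2] = 6.77 / 0.1481 = 45.712357
Step 3: E[X|A_3] = 6.19 / 0.4938 = 12.535439
Step 4: E[X|A_4] = 5.03 / 0.1235 = 40.728745
Verification: E[X] = sum E[X*1_A_i] = 3.19 + 6.77 + 6.19 + 5.03 = 21.18


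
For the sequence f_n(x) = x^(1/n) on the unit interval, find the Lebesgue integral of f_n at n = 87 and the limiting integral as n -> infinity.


At n = 87: f_87(x) = x^(1/87).
Step 1: integral(x^(1/87), 0, 1) = [x^(1/87+1) / (1/87+1)] from 0 to 1
     = 1 / (1/87 + 1) = 1 / ((87+1)/87) = 87/(87+1)
     = 87/88 = 0.988636
Step 2: As n -> infinity, f_n(x) = x^(1/n) -> 1 for x in (0,1], and f_n is increasing in n.
By MCT, lim_n integral(f_n) = integral(lim_n f_n) = integral(1, 0, 1) = 1.
Step 3: Verify convergence: 87/88 = 0.988636 -> 1


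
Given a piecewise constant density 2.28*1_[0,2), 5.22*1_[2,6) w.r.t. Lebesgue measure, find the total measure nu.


Integrate each piece of the Radon-Nikodym derivative:
Step 1: integral_0^2 2.28 dx = 2.28*(2-0) = 2.28*2 = 4.56
Step 2: integral_2^6 5.22 dx = 5.22*(6-2) = 5.22*4 = 20.88
Total: 4.56 + 20.88 = 25.44


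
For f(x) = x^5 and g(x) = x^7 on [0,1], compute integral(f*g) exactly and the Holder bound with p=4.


Step 1: Exact integral of f*g = integral(x^12, 0, 1) = 1/13
     = 0.076923
Step 2: Holder bound with p=4, q=1.333333:
  ||f||_p = (integral x^20 dx)^(1/4) = (1/21)^(1/4) = 0.467138
  ||g||_q = (integral x^9.333333 dx)^(1/1.333333) = (1/10.333333)^(1/1.333333) = 0.173508
Step 3: Holder bound = ||f||_p * ||g||_q = 0.467138 * 0.173508 = 0.081052
Verification: 0.076923 <= 0.081052 (Holder holds)


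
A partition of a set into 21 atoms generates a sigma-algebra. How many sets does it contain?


Each element of the sigma-algebra is a union of some subset of the 21 atoms.
The number of such subsets is 2^21 = 2097152.


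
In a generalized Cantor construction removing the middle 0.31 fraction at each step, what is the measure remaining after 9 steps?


Step 1: At each step, fraction remaining = 1 - 0.31 = 0.69
Step 2: After 9 steps, measure = (0.69)^9
Result = 0.035452


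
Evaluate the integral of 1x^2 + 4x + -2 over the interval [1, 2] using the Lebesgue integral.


The Lebesgue integral of a Riemann-integrable function agrees with the Riemann integral.
Antiderivative F(x) = (1/3)x^3 + (4/2)x^2 + -2x
F(2) = (1/3)*2^3 + (4/2)*2^2 + -2*2
     = (1/3)*8 + (4/2)*4 + -2*2
     = 2.666667 + 8 + -4
     = 6.666667
F(1) = 0.333333
Integral = F(2) - F(1) = 6.666667 - 0.333333 = 6.333333


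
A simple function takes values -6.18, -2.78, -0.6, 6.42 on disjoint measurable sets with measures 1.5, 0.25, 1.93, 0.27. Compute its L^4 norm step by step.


Step 1: Compute |f_i|^4 for each value:
  |-6.18|^4 = 1458.659418
  |-2.78|^4 = 59.728167
  |-0.6|^4 = 0.1296
  |6.42|^4 = 1698.791629
Step 2: Multiply by measures and sum:
  1458.659418 * 1.5 = 2187.989127
  59.728167 * 0.25 = 14.932042
  0.1296 * 1.93 = 0.250128
  1698.791629 * 0.27 = 458.67374
Sum = 2187.989127 + 14.932042 + 0.250128 + 458.67374 = 2661.845036
Step 3: Take the p-th root:
||f||_4 = (2661.845036)^(1/4) = 7.182832


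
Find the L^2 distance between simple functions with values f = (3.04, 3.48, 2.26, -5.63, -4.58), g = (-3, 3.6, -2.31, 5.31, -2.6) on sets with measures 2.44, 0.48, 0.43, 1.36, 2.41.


Step 1: Compute differences f_i - g_i:
  3.04 - -3 = 6.04
  3.48 - 3.6 = -0.12
  2.26 - -2.31 = 4.57
  -5.63 - 5.31 = -10.94
  -4.58 - -2.6 = -1.98
Step 2: Compute |diff|^2 * measure for each set:
  |6.04|^2 * 2.44 = 36.4816 * 2.44 = 89.015104
  |-0.12|^2 * 0.48 = 0.0144 * 0.48 = 0.006912
  |4.57|^2 * 0.43 = 20.8849 * 0.43 = 8.980507
  |-10.94|^2 * 1.36 = 119.6836 * 1.36 = 162.769696
  |-1.98|^2 * 2.41 = 3.9204 * 2.41 = 9.448164
Step 3: Sum = 270.220383
Step 4: ||f-g||_2 = (270.220383)^(1/2) = 16.438381


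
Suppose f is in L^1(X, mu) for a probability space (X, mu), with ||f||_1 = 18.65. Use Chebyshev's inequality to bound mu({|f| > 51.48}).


Chebyshev/Markov inequality: mu(|f| > eps) <= (||f||_p / eps)^p
Step 1: ||f||_1 / eps = 18.65 / 51.48 = 0.362277
Step 2: Raise to power p = 1:
  (0.362277)^1 = 0.362277
Step 3: Therefore mu(|f| > 51.48) <= 0.362277


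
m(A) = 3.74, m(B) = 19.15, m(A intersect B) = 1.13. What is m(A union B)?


By inclusion-exclusion: m(A u B) = m(A) + m(B) - m(A n B)
= 3.74 + 19.15 - 1.13
= 21.76


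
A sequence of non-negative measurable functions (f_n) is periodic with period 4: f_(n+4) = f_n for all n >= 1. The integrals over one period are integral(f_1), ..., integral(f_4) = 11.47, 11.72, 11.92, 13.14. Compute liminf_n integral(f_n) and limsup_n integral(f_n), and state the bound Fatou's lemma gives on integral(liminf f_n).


The sequence (integral(f_n)) is periodic with period 4, repeating the values 11.47, 11.72, 11.92, 13.14 indefinitely.
Step 1: For a periodic sequence, every tail (a_m, a_(m+1), ...) contains all 4 period values infinitely often.
Step 2: Hence inf of every tail = min of the period values = min(11.47, 11.72, 11.92, 13.14) = 11.47.
        liminf_n integral(f_n) = sup over m of (inf of tail from m) = 11.47.
Step 3: Similarly sup of every tail = max of the period values = 13.14.
        limsup_n integral(f_n) = 13.14.
Step 4: Fatou's lemma: integral(liminf_n f_n) <= liminf_n integral(f_n) = 11.47.
        So the integral of the pointwise liminf is at most 11.47.


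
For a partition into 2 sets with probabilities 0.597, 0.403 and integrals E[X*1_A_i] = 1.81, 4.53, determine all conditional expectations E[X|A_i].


For each cell A_i: E[X|A_i] = E[X*1_A_i] / P(A_i)
Step 1: E[X|A_1] = 1.81 / 0.597 = 3.031826
Step 2: E[X|A_2] = 4.53 / 0.403 = 11.240695
Verification: E[X] = sum E[X*1_A_i] = 1.81 + 4.53 = 6.34


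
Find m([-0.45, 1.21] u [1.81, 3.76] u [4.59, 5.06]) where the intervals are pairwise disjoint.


For pairwise disjoint intervals, m(union) = sum of lengths.
= (1.21 - -0.45) + (3.76 - 1.81) + (5.06 - 4.59)
= 1.66 + 1.95 + 0.47
= 4.08


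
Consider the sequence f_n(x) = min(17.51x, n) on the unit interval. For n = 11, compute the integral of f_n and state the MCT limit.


f(x) = 17.51x on [0,1]; f_n(x) = min(17.51x, n). At n = 11:
Step 1: f(x) reaches 11 at x = 11/17.51 = 0.628212
Step 2: integral(f_11) = integral(17.51x, 0, 0.628212) + integral(11, 0.628212, 1)
       = 17.51*0.628212^2/2 + 11*(1 - 0.628212)
       = 3.455168 + 4.089663
       = 7.544832
Step 3: As n -> infinity, f_n increases to f, so by MCT integral(f_n) -> integral(f) = 17.51/2 = 8.755.
Convergence: integral(f_11) = 7.544832 -> 8.755 as n -> infinity


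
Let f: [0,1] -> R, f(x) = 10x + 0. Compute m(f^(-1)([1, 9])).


f^(-1)([1, 9]) = {x : 1 <= 10x + 0 <= 9}
Solving: (1 - 0)/10 <= x <= (9 - 0)/10
= [0.1, 0.9]
Intersecting with [0,1]: [0.1, 0.9]
Measure = 0.9 - 0.1 = 0.8


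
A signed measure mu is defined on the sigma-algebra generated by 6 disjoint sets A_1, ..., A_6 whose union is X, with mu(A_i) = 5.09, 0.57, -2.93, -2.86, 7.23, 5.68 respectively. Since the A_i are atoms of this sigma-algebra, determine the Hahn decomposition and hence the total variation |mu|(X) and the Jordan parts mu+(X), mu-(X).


Step 1: Every measurable set is a union of atoms (the cells / points), so a Hahn decomposition is
  obtained by grouping atoms by sign: P = union of atoms with mu > 0, N = union of the remaining atoms.
  Atoms in P (indices): 1, 2, 5, 6;  atoms in N (indices): 3, 4
  Positive values: 5.09, 0.57, 7.23, 5.68
  Negative values: -2.93, -2.86
Step 2: mu+(X) = mu(P) = sum of positive atom values = 18.57
Step 3: mu-(X) = -mu(N) = sum of |negative atom values| = 5.79
Step 4: |mu|(X) = mu+(X) + mu-(X) = 18.57 + 5.79 = 24.36


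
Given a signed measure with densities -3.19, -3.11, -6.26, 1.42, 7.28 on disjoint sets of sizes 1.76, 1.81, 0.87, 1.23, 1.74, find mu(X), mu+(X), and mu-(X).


Step 1: Compute signed measure on each set:
  Set 1: -3.19 * 1.76 = -5.6144
  Set 2: -3.11 * 1.81 = -5.6291
  Set 3: -6.26 * 0.87 = -5.4462
  Set 4: 1.42 * 1.23 = 1.7466
  Set 5: 7.28 * 1.74 = 12.6672
Step 2: Total signed measure = (-5.6144) + (-5.6291) + (-5.4462) + (1.7466) + (12.6672)
     = -2.2759
Step 3: Positive part mu+(X) = sum of positive contributions = 14.4138
Step 4: Negative part mu-(X) = |sum of negative contributions| = 16.6897


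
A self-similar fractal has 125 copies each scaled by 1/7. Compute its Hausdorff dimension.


For a self-similar set with N copies scaled by 1/r:
dim_H = log(N)/log(r) = log(125)/log(7)
= 4.828314/1.94591
= 2.481262


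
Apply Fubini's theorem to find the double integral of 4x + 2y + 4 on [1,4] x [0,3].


By Fubini, integrate in x first, then y.
Step 1: Fix y, integrate over x in [1,4]:
  integral(4x + 2y + 4, x=1..4)
  = 4*(4^2 - 1^2)/2 + (2y + 4)*(4 - 1)
  = 30 + (2y + 4)*3
  = 30 + 6y + 12
  = 42 + 6y
Step 2: Integrate over y in [0,3]:
  integral(42 + 6y, y=0..3)
  = 42*3 + 6*(3^2 - 0^2)/2
  = 126 + 27
  = 153


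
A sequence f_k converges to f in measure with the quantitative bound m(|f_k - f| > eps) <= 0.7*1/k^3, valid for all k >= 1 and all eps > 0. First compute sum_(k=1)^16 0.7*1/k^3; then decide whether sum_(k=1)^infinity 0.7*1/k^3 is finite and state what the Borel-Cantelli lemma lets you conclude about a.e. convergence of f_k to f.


Step 1: List the terms 0.7*1/k^3 for k = 1 to 16:
  k=1: 0.7
  k=2: 0.0875
  k=3: 0.025926
  k=4: 0.010937
  k=5: 0.0056
  k=6: 0.003241
  k=7: 0.002041
  k=8: 0.001367
  k=9: 9.602195e-04
  k=10: 7.000000e-04
  k=11: 5.259204e-04
  k=12: 4.050926e-04
  k=13: 3.186163e-04
  k=14: 2.551020e-04
  k=15: 2.074074e-04
  k=16: 1.708984e-04
Step 2: Partial sum = 0.7 + 0.0875 + 0.025926 + 0.010937 + 0.0056 + 0.003241 + 0.002041 + 0.001367 + 9.602195e-04 + 7.000000e-04 + 5.259204e-04 + 4.050926e-04 + 3.186163e-04 + 2.551020e-04 + 2.074074e-04 + 1.708984e-04
     = 0.840155
Step 3: The full series sum_(k>=1) 0.7*1/k^3 converges (p-series with p = 3 > 1; a constant multiple of a convergent series converges).
Step 4: Fix eps > 0. Since sum_k m(|f_k - f| > eps) < infinity, the Borel-Cantelli lemma gives
        m(limsup_k {|f_k - f| > eps}) = 0, i.e. for a.e. x, |f_k(x) - f(x)| <= eps for all large k.
        Applying this with eps = 1/j for j = 1, 2, ... and intersecting the countably many full-measure sets,
        for a.e. x we get limsup_k |f_k(x) - f(x)| <= 1/j for every j, hence f_k -> f almost everywhere.
Conclusion: series converges; Borel-Cantelli yields f_k -> f a.e.
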